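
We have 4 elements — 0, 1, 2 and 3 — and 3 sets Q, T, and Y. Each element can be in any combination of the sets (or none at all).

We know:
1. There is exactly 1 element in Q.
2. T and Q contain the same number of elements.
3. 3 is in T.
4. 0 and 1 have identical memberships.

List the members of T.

T = {3}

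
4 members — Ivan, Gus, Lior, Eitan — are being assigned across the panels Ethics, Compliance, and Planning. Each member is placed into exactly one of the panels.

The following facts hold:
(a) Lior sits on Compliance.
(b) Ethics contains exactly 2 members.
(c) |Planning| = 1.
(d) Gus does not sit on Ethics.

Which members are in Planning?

From (a): Lior ∈ Compliance.
From (d): Gus ∉ Ethics.
(b): only 2 candidates remain for Ethics, so all are in.
(c): only 1 candidates remain for Planning, so all are in.

Planning = {Gus}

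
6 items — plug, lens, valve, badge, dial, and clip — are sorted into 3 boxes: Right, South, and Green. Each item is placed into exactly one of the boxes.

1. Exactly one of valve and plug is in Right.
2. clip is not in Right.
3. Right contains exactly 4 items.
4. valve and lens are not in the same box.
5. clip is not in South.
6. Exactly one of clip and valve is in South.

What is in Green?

Green = {clip}

From (2): clip ∉ Right.
From (5): clip ∉ South.
(6) (exactly one): valve ∈ South.
Only one box left: clip ∈ Green.
(1) (exactly one): plug ∈ Right.
(3): only 4 candidates remain for Right, so all are in.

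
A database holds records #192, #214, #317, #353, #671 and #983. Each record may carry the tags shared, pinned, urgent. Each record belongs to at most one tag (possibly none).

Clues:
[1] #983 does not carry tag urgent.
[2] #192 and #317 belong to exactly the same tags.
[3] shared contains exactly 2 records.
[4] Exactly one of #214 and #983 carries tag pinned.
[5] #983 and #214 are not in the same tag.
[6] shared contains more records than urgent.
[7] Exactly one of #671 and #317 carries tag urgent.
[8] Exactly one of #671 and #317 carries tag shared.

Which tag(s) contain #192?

#192: shared

From (1): #983 ∉ urgent.
Suppose #192 ∉ shared: no assignment then satisfies all the clues, so #192 ∈ shared.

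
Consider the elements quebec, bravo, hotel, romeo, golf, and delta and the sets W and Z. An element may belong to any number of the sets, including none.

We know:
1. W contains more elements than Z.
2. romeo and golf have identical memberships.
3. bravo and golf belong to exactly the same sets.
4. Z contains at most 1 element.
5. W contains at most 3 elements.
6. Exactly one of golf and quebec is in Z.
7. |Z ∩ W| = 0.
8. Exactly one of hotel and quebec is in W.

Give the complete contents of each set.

W = {delta, hotel}; Z = {quebec}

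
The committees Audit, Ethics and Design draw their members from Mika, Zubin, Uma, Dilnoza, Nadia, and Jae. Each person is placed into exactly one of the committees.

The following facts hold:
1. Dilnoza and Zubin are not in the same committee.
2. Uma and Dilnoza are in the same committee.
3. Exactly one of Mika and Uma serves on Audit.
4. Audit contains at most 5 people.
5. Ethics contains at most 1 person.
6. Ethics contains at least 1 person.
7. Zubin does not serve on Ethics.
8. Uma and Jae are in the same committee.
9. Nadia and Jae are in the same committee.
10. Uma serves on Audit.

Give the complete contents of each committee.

Audit = {Dilnoza, Jae, Nadia, Uma}; Ethics = {Mika}; Design = {Zubin}

From (7): Zubin ∉ Ethics.
From (10): Uma ∈ Audit.
(2): Dilnoza matches Uma: Dilnoza ∈ Audit.
(3) (exactly one): Mika ∉ Audit.
(8): Jae matches Uma: Jae ∈ Audit.
(9): Nadia matches Jae: Nadia ∈ Audit.
(1): Zubin ∉ Audit.
(6): only 1 candidates remain for Ethics, so all are in.
Only one committee left: Zubin ∈ Design.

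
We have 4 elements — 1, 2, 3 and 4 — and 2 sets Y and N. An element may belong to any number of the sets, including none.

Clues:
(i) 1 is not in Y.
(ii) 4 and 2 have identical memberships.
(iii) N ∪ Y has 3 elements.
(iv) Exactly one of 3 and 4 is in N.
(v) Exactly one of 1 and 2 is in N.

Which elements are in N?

N = {2, 4}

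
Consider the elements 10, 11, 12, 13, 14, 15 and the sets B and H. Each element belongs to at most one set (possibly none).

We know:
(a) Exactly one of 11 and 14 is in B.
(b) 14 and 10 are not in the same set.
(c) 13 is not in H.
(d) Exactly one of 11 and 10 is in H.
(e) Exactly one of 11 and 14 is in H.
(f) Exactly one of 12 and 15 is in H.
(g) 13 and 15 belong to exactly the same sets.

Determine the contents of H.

H = {11, 12}

From (c): 13 ∉ H.
(g): 15 matches 13: 15 ∉ H.
(f) (exactly one): 12 ∈ H.
Suppose 10 ∈ H: no assignment then satisfies all the clues, so 10 ∉ H.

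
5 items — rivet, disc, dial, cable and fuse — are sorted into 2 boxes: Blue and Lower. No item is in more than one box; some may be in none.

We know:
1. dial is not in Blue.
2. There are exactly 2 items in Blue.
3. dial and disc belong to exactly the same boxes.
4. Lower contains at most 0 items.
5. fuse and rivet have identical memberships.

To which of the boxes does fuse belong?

fuse: Blue

From (1): dial ∉ Blue.
(3): disc matches dial: disc ∉ Blue.
(4): Lower already has 0, so the rest are out.
Suppose fuse ∉ Blue: no assignment then satisfies all the clues, so fuse ∈ Blue.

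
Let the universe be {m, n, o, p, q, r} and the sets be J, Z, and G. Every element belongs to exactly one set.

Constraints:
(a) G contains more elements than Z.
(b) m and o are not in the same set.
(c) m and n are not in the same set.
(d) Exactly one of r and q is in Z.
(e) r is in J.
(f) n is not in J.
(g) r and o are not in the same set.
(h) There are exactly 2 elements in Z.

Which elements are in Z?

Z = {m, q}

From (e): r ∈ J.
From (f): n ∉ J.
(d) (exactly one): q ∈ Z.
(g): o ∉ J.
Suppose m ∉ Z: no assignment then satisfies all the clues, so m ∈ Z.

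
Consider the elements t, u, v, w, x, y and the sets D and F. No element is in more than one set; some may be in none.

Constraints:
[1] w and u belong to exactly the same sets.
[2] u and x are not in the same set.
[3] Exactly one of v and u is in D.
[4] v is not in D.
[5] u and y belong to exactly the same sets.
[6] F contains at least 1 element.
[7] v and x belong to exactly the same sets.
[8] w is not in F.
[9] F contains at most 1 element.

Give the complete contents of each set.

From (4): v ∉ D.
From (8): w ∉ F.
(1): u matches w: u ∉ F.
(3) (exactly one): u ∈ D.
(5): y matches u: y ∈ D.
(7): x matches v: x ∉ D.
(1): w matches u: w ∈ D.
Suppose t ∈ D: no assignment then satisfies all the clues, so t ∉ D.

D = {u, w, y}; F = {t}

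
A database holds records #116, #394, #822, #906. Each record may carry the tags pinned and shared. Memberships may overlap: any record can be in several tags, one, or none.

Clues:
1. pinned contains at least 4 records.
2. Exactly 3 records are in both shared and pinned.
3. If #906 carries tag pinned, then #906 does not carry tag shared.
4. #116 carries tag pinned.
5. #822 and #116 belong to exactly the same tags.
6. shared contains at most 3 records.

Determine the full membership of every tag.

pinned = {#116, #394, #822, #906}; shared = {#116, #394, #822}

From (4): #116 ∈ pinned.
(1): only 4 candidates remain for pinned, so all are in.
(3): #906 ∉ shared.
Suppose #116 ∉ shared: no assignment then satisfies all the clues, so #116 ∈ shared.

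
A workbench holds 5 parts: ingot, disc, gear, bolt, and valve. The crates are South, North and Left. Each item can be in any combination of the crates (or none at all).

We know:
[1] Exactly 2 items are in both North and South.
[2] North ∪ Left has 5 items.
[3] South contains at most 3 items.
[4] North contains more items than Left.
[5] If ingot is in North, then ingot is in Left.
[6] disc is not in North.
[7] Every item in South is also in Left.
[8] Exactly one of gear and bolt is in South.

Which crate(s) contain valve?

valve: North

From (6): disc ∉ North.
Suppose valve ∈ South: no assignment then satisfies all the clues, so valve ∉ South.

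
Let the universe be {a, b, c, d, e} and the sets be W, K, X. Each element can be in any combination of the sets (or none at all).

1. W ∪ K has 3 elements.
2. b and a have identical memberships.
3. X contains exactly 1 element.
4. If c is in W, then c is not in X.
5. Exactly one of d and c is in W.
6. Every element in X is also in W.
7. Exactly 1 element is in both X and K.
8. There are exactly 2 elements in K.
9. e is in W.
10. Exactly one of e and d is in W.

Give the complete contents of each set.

From (9): e ∈ W.
(10) (exactly one): d ∉ W.
(5) (exactly one): c ∈ W.
(6) contrapositive: d ∉ X.
(4): c ∉ X.
Suppose a ∈ W: no assignment then satisfies all the clues, so a ∉ W.

W = {c, e}; K = {d, e}; X = {e}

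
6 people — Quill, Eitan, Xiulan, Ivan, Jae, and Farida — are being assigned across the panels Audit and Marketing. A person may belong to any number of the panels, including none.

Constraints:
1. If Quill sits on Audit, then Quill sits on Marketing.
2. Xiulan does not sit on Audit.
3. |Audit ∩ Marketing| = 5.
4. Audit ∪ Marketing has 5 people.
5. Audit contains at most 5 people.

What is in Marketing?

Marketing = {Eitan, Farida, Ivan, Jae, Quill}

From (2): Xiulan ∉ Audit.
Suppose Quill ∉ Marketing: no assignment then satisfies all the clues, so Quill ∈ Marketing.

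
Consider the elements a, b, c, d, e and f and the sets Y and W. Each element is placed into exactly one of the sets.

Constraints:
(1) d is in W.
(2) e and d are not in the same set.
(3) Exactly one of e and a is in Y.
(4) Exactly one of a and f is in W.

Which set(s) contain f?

From (1): d ∈ W.
(2): e ∉ W.
Only one set left: e ∈ Y.
(3) (exactly one): a ∉ Y.
Only one set left: a ∈ W.
(4) (exactly one): f ∉ W.
Only one set left: f ∈ Y.

f: Y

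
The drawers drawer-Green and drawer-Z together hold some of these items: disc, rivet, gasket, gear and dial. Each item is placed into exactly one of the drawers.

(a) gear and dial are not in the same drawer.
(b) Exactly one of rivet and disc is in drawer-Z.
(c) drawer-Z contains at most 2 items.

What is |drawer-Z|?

2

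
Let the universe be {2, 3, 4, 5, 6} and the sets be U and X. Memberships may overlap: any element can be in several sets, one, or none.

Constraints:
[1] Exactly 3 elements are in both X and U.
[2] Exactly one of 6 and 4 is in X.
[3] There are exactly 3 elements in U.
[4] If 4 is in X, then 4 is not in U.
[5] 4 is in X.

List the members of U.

U = {2, 3, 5}

From (5): 4 ∈ X.
(2) (exactly one): 6 ∉ X.
(4): 4 ∉ U.
Suppose 2 ∉ U: no assignment then satisfies all the clues, so 2 ∈ U.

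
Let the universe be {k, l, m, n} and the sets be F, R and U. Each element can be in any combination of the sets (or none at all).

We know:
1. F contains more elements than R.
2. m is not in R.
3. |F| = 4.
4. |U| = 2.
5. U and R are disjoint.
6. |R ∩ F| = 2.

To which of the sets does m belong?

m: F, U

From (2): m ∉ R.
(3): only 4 candidates remain for F, so all are in.
Suppose m ∉ U: no assignment then satisfies all the clues, so m ∈ U.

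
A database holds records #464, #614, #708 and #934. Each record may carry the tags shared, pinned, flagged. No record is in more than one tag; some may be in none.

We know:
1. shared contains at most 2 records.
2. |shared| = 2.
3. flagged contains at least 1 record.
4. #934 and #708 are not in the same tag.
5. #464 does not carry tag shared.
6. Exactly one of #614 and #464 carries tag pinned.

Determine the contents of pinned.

pinned = {#464}

From (5): #464 ∉ shared.
Suppose #464 ∉ pinned: no assignment then satisfies all the clues, so #464 ∈ pinned.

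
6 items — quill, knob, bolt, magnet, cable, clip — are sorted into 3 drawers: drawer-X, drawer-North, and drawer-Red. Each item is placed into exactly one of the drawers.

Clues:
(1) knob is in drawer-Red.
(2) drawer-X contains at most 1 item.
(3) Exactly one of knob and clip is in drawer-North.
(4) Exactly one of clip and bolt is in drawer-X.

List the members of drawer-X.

drawer-X = {bolt}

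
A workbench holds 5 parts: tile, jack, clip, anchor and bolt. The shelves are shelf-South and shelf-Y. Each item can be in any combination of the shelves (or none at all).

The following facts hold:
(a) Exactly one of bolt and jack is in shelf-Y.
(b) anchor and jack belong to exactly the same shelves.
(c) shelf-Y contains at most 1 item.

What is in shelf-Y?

shelf-Y = {bolt}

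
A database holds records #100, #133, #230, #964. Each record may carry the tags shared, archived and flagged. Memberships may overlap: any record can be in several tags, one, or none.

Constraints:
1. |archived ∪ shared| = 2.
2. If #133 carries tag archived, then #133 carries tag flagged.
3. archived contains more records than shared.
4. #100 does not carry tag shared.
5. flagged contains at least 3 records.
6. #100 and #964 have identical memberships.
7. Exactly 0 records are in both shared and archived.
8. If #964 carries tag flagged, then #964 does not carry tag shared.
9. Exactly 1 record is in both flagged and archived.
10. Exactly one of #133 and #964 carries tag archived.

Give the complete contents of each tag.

shared = {}; archived = {#133, #230}; flagged = {#100, #133, #964}

From (4): #100 ∉ shared.
(6): #964 matches #100: #964 ∉ shared.
Suppose #100 ∈ archived: no assignment then satisfies all the clues, so #100 ∉ archived.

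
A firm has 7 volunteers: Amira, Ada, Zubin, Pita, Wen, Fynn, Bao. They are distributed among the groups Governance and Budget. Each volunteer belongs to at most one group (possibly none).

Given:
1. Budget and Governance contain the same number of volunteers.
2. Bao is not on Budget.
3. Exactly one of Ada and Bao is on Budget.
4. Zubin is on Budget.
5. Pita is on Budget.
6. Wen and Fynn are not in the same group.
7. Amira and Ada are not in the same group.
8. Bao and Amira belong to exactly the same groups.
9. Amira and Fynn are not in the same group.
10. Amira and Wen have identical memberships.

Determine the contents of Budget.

Budget = {Ada, Pita, Zubin}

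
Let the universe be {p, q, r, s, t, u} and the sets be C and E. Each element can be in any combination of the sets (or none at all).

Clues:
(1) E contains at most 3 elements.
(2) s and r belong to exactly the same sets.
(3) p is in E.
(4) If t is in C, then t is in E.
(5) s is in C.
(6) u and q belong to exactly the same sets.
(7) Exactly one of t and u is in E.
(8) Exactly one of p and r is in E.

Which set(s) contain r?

From (3): p ∈ E.
From (5): s ∈ C.
(2): r matches s: r ∈ C.
(8) (exactly one): r ∉ E.
(2): s matches r: s ∉ E.

r: C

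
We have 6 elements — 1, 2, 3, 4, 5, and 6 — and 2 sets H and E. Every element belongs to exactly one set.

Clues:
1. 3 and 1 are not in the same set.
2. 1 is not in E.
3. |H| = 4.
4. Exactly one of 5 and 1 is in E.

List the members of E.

E = {3, 5}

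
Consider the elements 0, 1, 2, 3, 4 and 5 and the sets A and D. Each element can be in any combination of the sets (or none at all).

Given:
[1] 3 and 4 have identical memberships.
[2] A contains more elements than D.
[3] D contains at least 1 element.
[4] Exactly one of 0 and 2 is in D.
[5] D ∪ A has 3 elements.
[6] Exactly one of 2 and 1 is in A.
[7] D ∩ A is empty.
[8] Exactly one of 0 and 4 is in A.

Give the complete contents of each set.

A = {0, 1}; D = {2}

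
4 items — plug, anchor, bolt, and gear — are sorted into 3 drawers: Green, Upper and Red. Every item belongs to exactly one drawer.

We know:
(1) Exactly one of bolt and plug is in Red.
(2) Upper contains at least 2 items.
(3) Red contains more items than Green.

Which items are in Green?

Green = {}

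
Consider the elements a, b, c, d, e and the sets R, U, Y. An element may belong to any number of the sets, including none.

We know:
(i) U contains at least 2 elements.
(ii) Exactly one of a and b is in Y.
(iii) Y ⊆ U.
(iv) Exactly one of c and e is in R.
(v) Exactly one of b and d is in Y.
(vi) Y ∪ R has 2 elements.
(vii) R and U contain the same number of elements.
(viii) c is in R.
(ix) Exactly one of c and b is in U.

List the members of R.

R = {b, c}

From (viii): c ∈ R.
(iv) (exactly one): e ∉ R.
Suppose a ∈ R: no assignment then satisfies all the clues, so a ∉ R.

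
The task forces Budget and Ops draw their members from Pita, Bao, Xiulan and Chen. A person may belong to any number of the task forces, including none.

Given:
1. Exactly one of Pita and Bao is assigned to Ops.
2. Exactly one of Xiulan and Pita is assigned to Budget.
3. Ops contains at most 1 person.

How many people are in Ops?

1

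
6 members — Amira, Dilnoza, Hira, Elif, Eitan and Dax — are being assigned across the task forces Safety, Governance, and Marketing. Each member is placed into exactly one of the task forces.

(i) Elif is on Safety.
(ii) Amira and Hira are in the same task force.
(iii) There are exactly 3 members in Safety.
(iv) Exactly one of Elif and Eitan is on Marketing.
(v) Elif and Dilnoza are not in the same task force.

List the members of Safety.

Safety = {Amira, Elif, Hira}

From (i): Elif ∈ Safety.
(iv) (exactly one): Eitan ∈ Marketing.
(v): Dilnoza ∉ Safety.
Suppose Amira ∉ Safety: no assignment then satisfies all the clues, so Amira ∈ Safety.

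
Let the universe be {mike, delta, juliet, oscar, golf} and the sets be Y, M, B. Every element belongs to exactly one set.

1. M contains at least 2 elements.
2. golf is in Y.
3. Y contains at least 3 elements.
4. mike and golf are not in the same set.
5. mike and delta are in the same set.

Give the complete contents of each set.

Y = {golf, juliet, oscar}; M = {delta, mike}; B = {}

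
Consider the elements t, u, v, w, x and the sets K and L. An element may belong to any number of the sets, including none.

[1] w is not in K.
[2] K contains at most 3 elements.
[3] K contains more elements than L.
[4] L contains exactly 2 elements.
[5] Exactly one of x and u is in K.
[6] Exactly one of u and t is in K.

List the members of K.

K = {t, v, x}

From (1): w ∉ K.
Suppose t ∉ K: no assignment then satisfies all the clues, so t ∈ K.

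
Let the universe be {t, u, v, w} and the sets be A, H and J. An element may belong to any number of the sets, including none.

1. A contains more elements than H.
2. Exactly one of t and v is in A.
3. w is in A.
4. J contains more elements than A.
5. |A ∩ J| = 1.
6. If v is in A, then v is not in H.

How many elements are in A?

2

From (3): w ∈ A.
Suppose u ∈ A: no assignment then satisfies all the clues, so u ∉ A.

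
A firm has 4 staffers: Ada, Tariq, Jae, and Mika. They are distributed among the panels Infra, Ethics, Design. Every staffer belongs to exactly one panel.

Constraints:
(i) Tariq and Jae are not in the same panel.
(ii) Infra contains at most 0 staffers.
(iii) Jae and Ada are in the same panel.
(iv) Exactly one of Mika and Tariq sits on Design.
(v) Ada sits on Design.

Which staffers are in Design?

From (v): Ada ∈ Design.
(ii): Infra already has 0, so the rest are out.
(iii): Jae matches Ada: Jae ∉ Ethics.
(iii): Jae matches Ada: Jae ∈ Design.
(i): Tariq ∉ Design.
(iv) (exactly one): Mika ∈ Design.
Only one panel left: Tariq ∈ Ethics.

Design = {Ada, Jae, Mika}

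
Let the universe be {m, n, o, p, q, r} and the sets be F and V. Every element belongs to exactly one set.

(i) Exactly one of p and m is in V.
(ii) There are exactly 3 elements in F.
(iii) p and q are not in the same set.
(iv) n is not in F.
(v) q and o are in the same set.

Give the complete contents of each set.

F = {m, o, q}; V = {n, p, r}

From (iv): n ∉ F.
Only one set left: n ∈ V.
Suppose m ∉ F: no assignment then satisfies all the clues, so m ∈ F.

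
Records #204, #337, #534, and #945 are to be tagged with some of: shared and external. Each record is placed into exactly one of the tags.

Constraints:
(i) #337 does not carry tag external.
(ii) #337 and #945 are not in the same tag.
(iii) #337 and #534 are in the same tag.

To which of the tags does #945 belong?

From (i): #337 ∉ external.
(iii): #534 matches #337: #534 ∉ external.
Only one tag left: #337 ∈ shared.
Only one tag left: #534 ∈ shared.
(ii): #945 ∉ shared.
Only one tag left: #945 ∈ external.

#945: external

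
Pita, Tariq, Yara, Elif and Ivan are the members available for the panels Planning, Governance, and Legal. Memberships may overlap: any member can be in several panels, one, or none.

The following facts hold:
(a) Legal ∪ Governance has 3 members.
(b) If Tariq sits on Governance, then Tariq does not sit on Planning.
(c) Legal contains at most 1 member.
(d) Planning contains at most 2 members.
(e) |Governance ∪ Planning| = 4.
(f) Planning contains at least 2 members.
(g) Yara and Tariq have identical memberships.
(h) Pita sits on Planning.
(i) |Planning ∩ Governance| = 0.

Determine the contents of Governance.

Governance = {Tariq, Yara}

From (h): Pita ∈ Planning.
Suppose Pita ∈ Governance: no assignment then satisfies all the clues, so Pita ∉ Governance.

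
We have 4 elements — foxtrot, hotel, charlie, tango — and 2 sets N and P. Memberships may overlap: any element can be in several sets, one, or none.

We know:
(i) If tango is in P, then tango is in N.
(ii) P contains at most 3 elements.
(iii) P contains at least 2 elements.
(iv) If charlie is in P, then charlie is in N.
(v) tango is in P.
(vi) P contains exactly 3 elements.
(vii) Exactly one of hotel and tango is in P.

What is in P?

From (v): tango ∈ P.
(i): tango ∈ N.
(vii) (exactly one): hotel ∉ P.
(vi): only 3 candidates remain for P, so all are in.
(iv): charlie ∈ N.

P = {charlie, foxtrot, tango}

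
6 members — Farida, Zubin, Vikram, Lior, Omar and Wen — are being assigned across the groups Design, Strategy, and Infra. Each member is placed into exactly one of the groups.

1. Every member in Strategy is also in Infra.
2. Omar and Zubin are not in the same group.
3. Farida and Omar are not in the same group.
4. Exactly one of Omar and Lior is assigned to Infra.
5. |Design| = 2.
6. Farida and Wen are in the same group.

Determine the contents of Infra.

Infra = {Farida, Lior, Wen, Zubin}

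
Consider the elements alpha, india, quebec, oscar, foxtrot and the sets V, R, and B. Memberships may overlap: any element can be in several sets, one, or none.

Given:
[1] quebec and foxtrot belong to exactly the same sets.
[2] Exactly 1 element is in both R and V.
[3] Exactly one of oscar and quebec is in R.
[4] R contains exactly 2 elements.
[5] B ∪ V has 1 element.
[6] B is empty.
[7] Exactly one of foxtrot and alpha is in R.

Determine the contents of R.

R = {alpha, oscar}

(6): B already has 0, so the rest are out.
Suppose alpha ∉ R: no assignment then satisfies all the clues, so alpha ∈ R.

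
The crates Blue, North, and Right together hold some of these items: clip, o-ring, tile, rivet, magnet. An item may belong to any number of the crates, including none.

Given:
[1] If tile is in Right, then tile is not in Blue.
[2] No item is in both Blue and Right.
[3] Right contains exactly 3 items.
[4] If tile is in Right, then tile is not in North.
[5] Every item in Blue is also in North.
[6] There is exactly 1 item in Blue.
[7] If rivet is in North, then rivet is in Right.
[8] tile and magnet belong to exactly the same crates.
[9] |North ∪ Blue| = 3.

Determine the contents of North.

North = {clip, o-ring, rivet}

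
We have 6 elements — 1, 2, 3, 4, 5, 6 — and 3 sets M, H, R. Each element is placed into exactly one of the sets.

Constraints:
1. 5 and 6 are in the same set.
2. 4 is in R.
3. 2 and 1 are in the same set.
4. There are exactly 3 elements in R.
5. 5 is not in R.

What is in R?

R = {1, 2, 4}

From (2): 4 ∈ R.
From (5): 5 ∉ R.
(1): 6 matches 5: 6 ∉ R.
Suppose 1 ∉ R: no assignment then satisfies all the clues, so 1 ∈ R.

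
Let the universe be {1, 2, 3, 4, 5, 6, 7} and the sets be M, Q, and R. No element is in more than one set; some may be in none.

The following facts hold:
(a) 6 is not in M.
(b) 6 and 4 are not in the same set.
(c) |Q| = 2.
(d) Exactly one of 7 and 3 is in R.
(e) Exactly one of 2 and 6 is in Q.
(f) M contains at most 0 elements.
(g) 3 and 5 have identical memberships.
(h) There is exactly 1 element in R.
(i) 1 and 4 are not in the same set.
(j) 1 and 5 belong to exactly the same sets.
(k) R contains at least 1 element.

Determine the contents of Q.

Q = {2, 4}

From (a): 6 ∉ M.
(f): M already has 0, so the rest are out.
Suppose 1 ∈ Q: no assignment then satisfies all the clues, so 1 ∉ Q.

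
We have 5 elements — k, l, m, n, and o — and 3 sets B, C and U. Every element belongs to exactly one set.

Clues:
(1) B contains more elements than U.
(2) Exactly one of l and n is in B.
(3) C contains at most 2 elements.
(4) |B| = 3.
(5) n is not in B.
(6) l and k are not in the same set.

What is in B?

B = {l, m, o}

From (5): n ∉ B.
(2) (exactly one): l ∈ B.
(6): k ∉ B.
(4): only 3 candidates remain for B, so all are in.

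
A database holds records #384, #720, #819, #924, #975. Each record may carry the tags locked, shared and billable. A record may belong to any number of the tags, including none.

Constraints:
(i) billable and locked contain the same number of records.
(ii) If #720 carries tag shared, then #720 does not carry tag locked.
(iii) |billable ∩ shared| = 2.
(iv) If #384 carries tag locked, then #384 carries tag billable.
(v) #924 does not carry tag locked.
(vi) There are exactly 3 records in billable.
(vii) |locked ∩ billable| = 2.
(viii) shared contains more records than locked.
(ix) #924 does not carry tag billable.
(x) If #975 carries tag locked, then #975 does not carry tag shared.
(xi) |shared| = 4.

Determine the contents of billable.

billable = {#384, #720, #975}

From (v): #924 ∉ locked.
From (ix): #924 ∉ billable.
Suppose #384 ∉ billable: no assignment then satisfies all the clues, so #384 ∈ billable.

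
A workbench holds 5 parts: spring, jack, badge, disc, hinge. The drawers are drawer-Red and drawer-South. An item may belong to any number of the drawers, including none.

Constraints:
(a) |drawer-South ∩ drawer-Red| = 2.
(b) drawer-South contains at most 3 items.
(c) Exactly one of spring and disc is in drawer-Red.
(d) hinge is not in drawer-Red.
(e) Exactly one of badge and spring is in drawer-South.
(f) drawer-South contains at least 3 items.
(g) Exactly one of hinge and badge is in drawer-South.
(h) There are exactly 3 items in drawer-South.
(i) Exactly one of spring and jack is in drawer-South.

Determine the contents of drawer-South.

drawer-South = {badge, disc, jack}

From (d): hinge ∉ drawer-Red.
Suppose spring ∈ drawer-South: no assignment then satisfies all the clues, so spring ∉ drawer-South.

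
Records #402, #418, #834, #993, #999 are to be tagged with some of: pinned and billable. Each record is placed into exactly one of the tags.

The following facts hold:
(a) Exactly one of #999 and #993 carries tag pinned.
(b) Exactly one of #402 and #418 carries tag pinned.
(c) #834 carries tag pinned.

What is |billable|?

2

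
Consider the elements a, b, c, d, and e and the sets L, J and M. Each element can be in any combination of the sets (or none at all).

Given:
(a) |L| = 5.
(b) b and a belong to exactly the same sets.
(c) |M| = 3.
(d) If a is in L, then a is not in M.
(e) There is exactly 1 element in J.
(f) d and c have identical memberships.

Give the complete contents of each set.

L = {a, b, c, d, e}; J = {e}; M = {c, d, e}

(a): only 5 candidates remain for L, so all are in.
(d): a ∉ M.
(b): b matches a: b ∉ M.
(c): only 3 candidates remain for M, so all are in.
Suppose a ∈ J: no assignment then satisfies all the clues, so a ∉ J.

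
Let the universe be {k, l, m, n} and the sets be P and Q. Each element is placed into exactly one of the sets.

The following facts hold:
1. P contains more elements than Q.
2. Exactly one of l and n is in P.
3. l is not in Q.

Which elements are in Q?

From (3): l ∉ Q.
Only one set left: l ∈ P.
(2) (exactly one): n ∉ P.
Only one set left: n ∈ Q.
Suppose k ∈ Q: no assignment then satisfies all the clues, so k ∉ Q.

Q = {n}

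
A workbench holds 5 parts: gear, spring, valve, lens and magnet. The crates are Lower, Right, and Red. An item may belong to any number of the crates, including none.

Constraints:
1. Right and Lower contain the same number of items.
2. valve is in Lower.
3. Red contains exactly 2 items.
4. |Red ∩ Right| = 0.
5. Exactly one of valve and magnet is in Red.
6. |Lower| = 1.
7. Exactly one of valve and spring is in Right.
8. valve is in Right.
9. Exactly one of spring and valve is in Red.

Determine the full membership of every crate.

From (2): valve ∈ Lower.
From (8): valve ∈ Right.
(6): Lower already has 1, so the rest are out.
(7) (exactly one): spring ∉ Right.
Suppose gear ∈ Right: no assignment then satisfies all the clues, so gear ∉ Right.

Lower = {valve}; Right = {valve}; Red = {magnet, spring}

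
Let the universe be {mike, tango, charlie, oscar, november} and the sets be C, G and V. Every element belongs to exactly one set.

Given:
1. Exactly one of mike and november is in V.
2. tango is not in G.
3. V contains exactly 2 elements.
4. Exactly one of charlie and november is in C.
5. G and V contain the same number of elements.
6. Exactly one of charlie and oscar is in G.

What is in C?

C = {charlie}

From (2): tango ∉ G.
Suppose mike ∈ C: no assignment then satisfies all the clues, so mike ∉ C.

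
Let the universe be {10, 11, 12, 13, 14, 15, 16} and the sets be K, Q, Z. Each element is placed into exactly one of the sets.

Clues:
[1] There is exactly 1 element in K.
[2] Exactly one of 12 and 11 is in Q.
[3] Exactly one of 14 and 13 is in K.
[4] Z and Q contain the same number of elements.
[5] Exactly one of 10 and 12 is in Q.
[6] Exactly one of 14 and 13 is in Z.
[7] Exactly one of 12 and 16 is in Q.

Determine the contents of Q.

Q = {10, 11, 16}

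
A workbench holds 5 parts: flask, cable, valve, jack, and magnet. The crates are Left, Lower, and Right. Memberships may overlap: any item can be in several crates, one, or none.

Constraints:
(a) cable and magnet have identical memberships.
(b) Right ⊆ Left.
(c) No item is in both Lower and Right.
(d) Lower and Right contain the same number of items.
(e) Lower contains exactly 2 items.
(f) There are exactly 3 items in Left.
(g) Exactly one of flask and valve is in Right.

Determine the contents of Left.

Left = {flask, jack, valve}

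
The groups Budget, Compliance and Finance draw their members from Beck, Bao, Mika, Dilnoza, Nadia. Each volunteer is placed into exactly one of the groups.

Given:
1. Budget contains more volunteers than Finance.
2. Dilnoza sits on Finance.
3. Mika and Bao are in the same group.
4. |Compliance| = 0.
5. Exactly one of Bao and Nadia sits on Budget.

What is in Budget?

Budget = {Bao, Beck, Mika}

From (2): Dilnoza ∈ Finance.
(4): Compliance already has 0, so the rest are out.
Suppose Beck ∉ Budget: no assignment then satisfies all the clues, so Beck ∈ Budget.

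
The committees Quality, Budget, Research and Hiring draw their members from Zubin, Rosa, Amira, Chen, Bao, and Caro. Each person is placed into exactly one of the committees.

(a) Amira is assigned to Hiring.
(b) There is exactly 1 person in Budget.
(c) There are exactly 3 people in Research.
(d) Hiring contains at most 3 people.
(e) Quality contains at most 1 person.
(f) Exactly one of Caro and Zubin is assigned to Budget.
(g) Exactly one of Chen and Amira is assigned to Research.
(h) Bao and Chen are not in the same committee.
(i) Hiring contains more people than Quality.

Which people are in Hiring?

Hiring = {Amira, Bao}

From (a): Amira ∈ Hiring.
(g) (exactly one): Chen ∈ Research.
(h): Bao ∉ Research.
Suppose Zubin ∈ Hiring: no assignment then satisfies all the clues, so Zubin ∉ Hiring.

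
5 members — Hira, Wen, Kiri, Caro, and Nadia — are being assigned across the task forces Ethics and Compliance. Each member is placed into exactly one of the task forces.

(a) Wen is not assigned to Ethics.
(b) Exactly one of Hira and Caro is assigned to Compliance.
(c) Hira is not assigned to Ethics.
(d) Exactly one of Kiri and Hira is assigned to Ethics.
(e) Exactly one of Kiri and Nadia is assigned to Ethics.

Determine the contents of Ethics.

Ethics = {Caro, Kiri}

From (a): Wen ∉ Ethics.
From (c): Hira ∉ Ethics.
(d) (exactly one): Kiri ∈ Ethics.
(e) (exactly one): Nadia ∉ Ethics.
Only one task force left: Hira ∈ Compliance.
Only one task force left: Wen ∈ Compliance.
Only one task force left: Nadia ∈ Compliance.
(b) (exactly one): Caro ∉ Compliance.
Only one task force left: Caro ∈ Ethics.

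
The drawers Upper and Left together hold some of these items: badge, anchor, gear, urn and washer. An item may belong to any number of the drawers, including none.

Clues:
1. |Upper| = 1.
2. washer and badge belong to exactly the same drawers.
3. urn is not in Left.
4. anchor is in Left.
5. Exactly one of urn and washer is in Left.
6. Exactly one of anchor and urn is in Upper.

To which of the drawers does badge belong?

badge: Left

From (3): urn ∉ Left.
From (4): anchor ∈ Left.
(5) (exactly one): washer ∈ Left.
(2): badge matches washer: badge ∈ Left.
Suppose badge ∈ Upper: no assignment then satisfies all the clues, so badge ∉ Upper.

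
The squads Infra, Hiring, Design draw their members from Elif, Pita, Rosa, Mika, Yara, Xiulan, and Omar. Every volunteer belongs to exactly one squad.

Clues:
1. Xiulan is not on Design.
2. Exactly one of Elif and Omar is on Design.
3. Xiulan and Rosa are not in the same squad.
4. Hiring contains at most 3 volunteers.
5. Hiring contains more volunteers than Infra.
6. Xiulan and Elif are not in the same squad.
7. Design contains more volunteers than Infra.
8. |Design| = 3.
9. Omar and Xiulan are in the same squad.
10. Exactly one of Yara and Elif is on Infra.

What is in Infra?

From (1): Xiulan ∉ Design.
(9): Omar matches Xiulan: Omar ∉ Design.
(2) (exactly one): Elif ∈ Design.
(10) (exactly one): Yara ∈ Infra.
Suppose Pita ∈ Infra: no assignment then satisfies all the clues, so Pita ∉ Infra.

Infra = {Yara}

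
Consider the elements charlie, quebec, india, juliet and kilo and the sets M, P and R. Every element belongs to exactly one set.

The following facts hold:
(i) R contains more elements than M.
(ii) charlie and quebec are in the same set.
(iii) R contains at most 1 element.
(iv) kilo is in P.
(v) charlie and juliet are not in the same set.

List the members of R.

R = {juliet}

From (iv): kilo ∈ P.
Suppose charlie ∈ R: no assignment then satisfies all the clues, so charlie ∉ R.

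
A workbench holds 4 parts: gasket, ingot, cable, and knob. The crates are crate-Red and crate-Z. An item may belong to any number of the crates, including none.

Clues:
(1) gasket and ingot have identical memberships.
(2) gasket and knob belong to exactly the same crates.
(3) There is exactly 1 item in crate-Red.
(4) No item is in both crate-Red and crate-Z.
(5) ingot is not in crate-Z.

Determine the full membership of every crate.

crate-Red = {cable}; crate-Z = {}

From (5): ingot ∉ crate-Z.
(1): gasket matches ingot: gasket ∉ crate-Z.
(2): knob matches gasket: knob ∉ crate-Z.
Suppose gasket ∈ crate-Red: no assignment then satisfies all the clues, so gasket ∉ crate-Red.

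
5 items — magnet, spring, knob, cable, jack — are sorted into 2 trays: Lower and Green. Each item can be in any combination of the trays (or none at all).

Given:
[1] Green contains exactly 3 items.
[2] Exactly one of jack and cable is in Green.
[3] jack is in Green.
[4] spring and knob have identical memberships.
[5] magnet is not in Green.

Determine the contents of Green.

Green = {jack, knob, spring}

From (3): jack ∈ Green.
From (5): magnet ∉ Green.
(2) (exactly one): cable ∉ Green.
(1): only 3 candidates remain for Green, so all are in.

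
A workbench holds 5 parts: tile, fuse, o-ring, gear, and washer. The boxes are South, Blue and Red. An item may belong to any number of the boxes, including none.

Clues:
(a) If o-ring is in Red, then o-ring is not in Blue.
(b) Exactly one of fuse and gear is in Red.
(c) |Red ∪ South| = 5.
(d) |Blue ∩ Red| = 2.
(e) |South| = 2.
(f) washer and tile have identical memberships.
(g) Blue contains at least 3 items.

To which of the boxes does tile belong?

tile: Blue, Red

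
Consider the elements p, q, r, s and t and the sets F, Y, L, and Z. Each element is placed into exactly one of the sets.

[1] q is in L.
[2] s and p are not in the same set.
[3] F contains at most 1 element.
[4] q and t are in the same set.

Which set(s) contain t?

t: L

From (1): q ∈ L.
(4): t matches q: t ∉ F.
(4): t matches q: t ∉ Y.
(4): t matches q: t ∈ L.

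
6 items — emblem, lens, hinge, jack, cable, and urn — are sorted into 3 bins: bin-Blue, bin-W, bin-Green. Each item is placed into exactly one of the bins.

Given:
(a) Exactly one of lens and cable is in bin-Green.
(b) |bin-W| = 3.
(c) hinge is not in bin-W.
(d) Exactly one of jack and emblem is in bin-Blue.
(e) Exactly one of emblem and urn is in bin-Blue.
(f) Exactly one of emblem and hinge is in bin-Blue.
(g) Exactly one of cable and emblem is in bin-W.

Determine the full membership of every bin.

bin-Blue = {emblem}; bin-W = {cable, jack, urn}; bin-Green = {hinge, lens}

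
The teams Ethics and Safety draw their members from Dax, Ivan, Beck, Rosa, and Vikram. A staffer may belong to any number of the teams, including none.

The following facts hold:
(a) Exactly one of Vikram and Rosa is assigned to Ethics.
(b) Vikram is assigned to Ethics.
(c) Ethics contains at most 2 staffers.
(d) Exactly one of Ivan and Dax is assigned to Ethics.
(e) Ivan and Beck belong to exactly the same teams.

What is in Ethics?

From (b): Vikram ∈ Ethics.
(a) (exactly one): Rosa ∉ Ethics.
Suppose Dax ∉ Ethics: no assignment then satisfies all the clues, so Dax ∈ Ethics.

Ethics = {Dax, Vikram}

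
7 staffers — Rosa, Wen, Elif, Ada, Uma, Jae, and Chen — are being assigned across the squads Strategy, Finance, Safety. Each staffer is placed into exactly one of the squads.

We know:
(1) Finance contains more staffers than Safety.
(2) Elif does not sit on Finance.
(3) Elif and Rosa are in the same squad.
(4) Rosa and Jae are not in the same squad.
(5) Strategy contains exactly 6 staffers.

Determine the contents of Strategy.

Strategy = {Ada, Chen, Elif, Rosa, Uma, Wen}

From (2): Elif ∉ Finance.
(3): Rosa matches Elif: Rosa ∉ Finance.
Suppose Rosa ∉ Strategy: no assignment then satisfies all the clues, so Rosa ∈ Strategy.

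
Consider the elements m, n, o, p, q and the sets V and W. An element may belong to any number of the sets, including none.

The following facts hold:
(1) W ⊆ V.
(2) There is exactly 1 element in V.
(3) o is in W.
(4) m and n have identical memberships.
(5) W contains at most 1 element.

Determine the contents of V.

V = {o}

From (3): o ∈ W.
(1) with o ∈ W: o ∈ V.
(2): V already has 1, so the rest are out.
(5): W already has 1, so the rest are out.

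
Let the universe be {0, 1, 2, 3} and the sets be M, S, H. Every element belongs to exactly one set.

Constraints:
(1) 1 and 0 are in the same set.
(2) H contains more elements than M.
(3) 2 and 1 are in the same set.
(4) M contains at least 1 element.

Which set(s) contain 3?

3: M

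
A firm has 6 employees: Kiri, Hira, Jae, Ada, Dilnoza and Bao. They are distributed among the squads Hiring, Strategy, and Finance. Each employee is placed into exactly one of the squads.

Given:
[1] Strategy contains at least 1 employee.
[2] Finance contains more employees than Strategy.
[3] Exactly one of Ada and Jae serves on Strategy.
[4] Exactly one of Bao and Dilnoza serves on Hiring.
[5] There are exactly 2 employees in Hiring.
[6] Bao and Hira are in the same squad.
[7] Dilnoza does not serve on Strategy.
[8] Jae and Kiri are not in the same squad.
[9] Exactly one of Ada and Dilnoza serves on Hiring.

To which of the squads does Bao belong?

Bao: Finance

From (7): Dilnoza ∉ Strategy.
Suppose Bao ∈ Hiring: no assignment then satisfies all the clues, so Bao ∉ Hiring.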